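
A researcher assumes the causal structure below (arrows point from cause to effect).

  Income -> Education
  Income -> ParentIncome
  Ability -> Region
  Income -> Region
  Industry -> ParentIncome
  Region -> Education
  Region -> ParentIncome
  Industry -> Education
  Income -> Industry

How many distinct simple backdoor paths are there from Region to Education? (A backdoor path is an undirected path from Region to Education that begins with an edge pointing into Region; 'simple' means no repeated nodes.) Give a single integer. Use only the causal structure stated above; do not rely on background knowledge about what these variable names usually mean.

A backdoor path from Region to Education is any simple undirected path whose first edge points into Region (i.e. leaves Region via a parent).
Parents of Region: {Ability, Income}.
Enumerating:
  P1: Region <- Income -> Industry -> Education
  P2: Region <- Income -> ParentIncome <- Industry -> Education
  P3: Region <- Income -> Education
That exhausts the simple backdoor paths. Count: 3.

3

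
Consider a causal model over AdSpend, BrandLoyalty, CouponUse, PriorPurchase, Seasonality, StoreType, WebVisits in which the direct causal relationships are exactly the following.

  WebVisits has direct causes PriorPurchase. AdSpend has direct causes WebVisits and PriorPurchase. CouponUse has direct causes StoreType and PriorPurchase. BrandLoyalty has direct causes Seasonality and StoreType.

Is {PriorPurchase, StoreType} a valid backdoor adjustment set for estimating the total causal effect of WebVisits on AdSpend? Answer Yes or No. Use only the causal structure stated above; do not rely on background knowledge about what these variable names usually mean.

Backdoor paths from WebVisits to AdSpend (paths whose first edge points into WebVisits):
  P1: WebVisits <- PriorPurchase -> AdSpend
Condition 1 (no descendant of WebVisits in the set): holds — descendants of WebVisits are {AdSpend}; none are in {PriorPurchase, StoreType}.
Condition 2 (every backdoor path blocked by {PriorPurchase, StoreType}):
  P1: blocked at fork node PriorPurchase ∈ conditioning set.
{PriorPurchase, StoreType} satisfies the backdoor criterion.

Yes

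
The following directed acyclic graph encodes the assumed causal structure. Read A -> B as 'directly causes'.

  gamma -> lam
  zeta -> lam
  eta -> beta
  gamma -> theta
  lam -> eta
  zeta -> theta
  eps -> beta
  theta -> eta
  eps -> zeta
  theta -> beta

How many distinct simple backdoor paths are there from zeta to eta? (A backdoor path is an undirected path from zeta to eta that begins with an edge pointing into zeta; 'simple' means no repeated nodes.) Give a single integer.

A backdoor path from zeta to eta is any simple undirected path whose first edge points into zeta (i.e. leaves zeta via a parent).
Parents of zeta: {eps}.
Enumerating:
  P1: zeta <- eps -> beta <- theta <- gamma -> lam -> eta
  P2: zeta <- eps -> beta <- theta -> eta
  P3: zeta <- eps -> beta <- eta
That exhausts the simple backdoor paths. Count: 3.

3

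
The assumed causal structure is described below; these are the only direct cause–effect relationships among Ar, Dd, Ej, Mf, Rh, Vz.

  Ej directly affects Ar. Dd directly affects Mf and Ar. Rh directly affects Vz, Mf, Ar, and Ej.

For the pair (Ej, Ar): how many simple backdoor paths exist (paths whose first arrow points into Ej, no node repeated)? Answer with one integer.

A backdoor path from Ej to Ar is any simple undirected path whose first edge points into Ej (i.e. leaves Ej via a parent).
Parents of Ej: {Rh}.
Enumerating:
  P1: Ej <- Rh -> Mf <- Dd -> Ar
  P2: Ej <- Rh -> Ar
That exhausts the simple backdoor paths. Count: 2.

2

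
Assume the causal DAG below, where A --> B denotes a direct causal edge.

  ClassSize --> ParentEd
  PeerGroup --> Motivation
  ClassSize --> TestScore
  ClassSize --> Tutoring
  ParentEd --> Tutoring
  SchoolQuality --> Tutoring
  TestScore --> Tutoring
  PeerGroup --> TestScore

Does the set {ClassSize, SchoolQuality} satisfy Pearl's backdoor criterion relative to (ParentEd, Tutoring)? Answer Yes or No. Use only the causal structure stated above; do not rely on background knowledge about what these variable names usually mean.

Backdoor paths from ParentEd to Tutoring (paths whose first edge points into ParentEd):
  P1: ParentEd <- ClassSize -> TestScore -> Tutoring
  P2: ParentEd <- ClassSize -> Tutoring
Condition 1 (no descendant of ParentEd in the set): holds — descendants of ParentEd are {Tutoring}; none are in {ClassSize, SchoolQuality}.
Condition 2 (every backdoor path blocked by {ClassSize, SchoolQuality}):
  P1: blocked at fork node ClassSize ∈ conditioning set.
  P2: blocked at fork node ClassSize ∈ conditioning set.
{ClassSize, SchoolQuality} satisfies the backdoor criterion.

Yes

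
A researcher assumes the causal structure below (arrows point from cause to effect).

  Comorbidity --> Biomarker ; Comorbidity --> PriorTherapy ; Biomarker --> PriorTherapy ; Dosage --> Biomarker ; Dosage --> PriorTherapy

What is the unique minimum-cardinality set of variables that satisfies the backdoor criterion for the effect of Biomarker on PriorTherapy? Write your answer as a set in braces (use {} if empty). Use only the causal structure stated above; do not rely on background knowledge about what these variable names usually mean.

{Comorbidity, Dosage}

Variables eligible for adjustment (non-descendants of Biomarker, excluding Biomarker and PriorTherapy): {Comorbidity, Dosage}.
Backdoor paths from Biomarker to PriorTherapy:
  P1: Biomarker <- Comorbidity -> PriorTherapy
  P2: Biomarker <- Dosage -> PriorTherapy
The empty set is not sufficient: P1 (Biomarker <- Comorbidity -> PriorTherapy) has no collider blocking it and no conditioned non-collider, so it is open.
Try {Comorbidity, Dosage}:
  P1: blocked at fork node Comorbidity ∈ conditioning set.
  P2: blocked at fork node Dosage ∈ conditioning set.
{Comorbidity, Dosage} contains no descendant of Biomarker and blocks every backdoor path.
Every element of {Comorbidity, Dosage} is needed (dropping Comorbidity leaves P1 open; dropping Dosage leaves P2 open), so no proper subset is valid.
Among all size-2 subsets of the eligible variables, only {Comorbidity, Dosage} blocks every backdoor path, so it is the unique smallest valid adjustment set.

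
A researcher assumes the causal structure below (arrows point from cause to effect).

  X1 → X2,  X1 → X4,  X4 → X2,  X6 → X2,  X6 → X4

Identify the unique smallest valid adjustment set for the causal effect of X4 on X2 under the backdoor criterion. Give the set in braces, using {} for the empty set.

{X1, X6}

Variables eligible for adjustment (non-descendants of X4, excluding X4 and X2): {X1, X6}.
Backdoor paths from X4 to X2:
  P1: X4 <- X1 -> X2
  P2: X4 <- X6 -> X2
The empty set is not sufficient: P1 (X4 <- X1 -> X2) has no collider blocking it and no conditioned non-collider, so it is open.
Try {X1, X6}:
  P1: blocked at fork node X1 ∈ conditioning set.
  P2: blocked at fork node X6 ∈ conditioning set.
{X1, X6} contains no descendant of X4 and blocks every backdoor path.
Every element of {X1, X6} is needed (dropping X1 leaves P1 open; dropping X6 leaves P2 open), so no proper subset is valid.
Among all size-2 subsets of the eligible variables, only {X1, X6} blocks every backdoor path, so it is the unique smallest valid adjustment set.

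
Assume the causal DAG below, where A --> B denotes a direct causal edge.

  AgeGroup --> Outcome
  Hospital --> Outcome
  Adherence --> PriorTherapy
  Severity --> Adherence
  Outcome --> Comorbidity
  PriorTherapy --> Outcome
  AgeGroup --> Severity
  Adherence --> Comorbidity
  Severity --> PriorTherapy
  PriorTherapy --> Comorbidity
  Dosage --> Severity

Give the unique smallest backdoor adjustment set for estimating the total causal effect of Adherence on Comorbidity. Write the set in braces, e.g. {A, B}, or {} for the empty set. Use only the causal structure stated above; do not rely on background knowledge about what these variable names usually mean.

Variables eligible for adjustment (non-descendants of Adherence, excluding Adherence and Comorbidity): {AgeGroup, Dosage, Hospital, Severity}.
Backdoor paths from Adherence to Comorbidity:
  P1: Adherence <- Severity <- AgeGroup -> Outcome <- PriorTherapy -> Comorbidity
  P2: Adherence <- Severity <- AgeGroup -> Outcome -> Comorbidity
  P3: Adherence <- Severity -> PriorTherapy -> Outcome -> Comorbidity
  P4: Adherence <- Severity -> PriorTherapy -> Comorbidity
The empty set is not sufficient: P2 (Adherence <- Severity <- AgeGroup -> Outcome -> Comorbidity) has no collider blocking it and no conditioned non-collider, so it is open.
Try {Severity}:
  P1: blocked at chain node Severity ∈ conditioning set.
  P2: blocked at chain node Severity ∈ conditioning set.
  P3: blocked at fork node Severity ∈ conditioning set.
  P4: blocked at fork node Severity ∈ conditioning set.
{Severity} contains no descendant of Adherence and blocks every backdoor path.
No other singleton works — e.g. {AgeGroup} leaves P3 open — so {Severity} is the unique smallest valid adjustment set.

{Severity}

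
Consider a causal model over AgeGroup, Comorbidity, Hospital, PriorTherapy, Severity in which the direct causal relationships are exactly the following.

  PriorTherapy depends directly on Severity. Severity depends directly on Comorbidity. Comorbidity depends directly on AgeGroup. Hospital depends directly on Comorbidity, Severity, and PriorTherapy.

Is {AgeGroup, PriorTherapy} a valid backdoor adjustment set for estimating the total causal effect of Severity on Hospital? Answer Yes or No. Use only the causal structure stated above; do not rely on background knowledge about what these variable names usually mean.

No

Backdoor paths from Severity to Hospital (paths whose first edge points into Severity):
  P1: Severity <- Comorbidity -> Hospital
Condition 1 (no descendant of Severity in the set): FAILS — PriorTherapy is a descendant of Severity.
Condition 2 (every backdoor path blocked by {AgeGroup, PriorTherapy}):
  P1: open — no interior node is in the conditioning set.
{AgeGroup, PriorTherapy} does not satisfy the backdoor criterion.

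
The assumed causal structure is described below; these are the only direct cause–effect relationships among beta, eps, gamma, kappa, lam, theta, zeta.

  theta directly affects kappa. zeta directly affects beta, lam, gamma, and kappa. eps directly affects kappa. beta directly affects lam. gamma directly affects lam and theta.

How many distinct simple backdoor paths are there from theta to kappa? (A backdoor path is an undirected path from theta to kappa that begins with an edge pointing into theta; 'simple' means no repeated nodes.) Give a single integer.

3

A backdoor path from theta to kappa is any simple undirected path whose first edge points into theta (i.e. leaves theta via a parent).
Parents of theta: {gamma}.
Enumerating:
  P1: theta <- gamma <- zeta -> kappa
  P2: theta <- gamma -> lam <- zeta -> kappa
  P3: theta <- gamma -> lam <- beta <- zeta -> kappa
That exhausts the simple backdoor paths. Count: 3.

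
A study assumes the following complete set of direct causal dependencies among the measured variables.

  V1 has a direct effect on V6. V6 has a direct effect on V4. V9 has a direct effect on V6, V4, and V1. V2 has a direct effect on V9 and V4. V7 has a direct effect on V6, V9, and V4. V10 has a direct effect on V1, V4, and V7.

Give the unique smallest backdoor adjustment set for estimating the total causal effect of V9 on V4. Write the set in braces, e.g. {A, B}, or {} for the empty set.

{V2, V7}

Variables eligible for adjustment (non-descendants of V9, excluding V9 and V4): {V10, V2, V7}.
Backdoor paths from V9 to V4:
  P1: V9 <- V2 -> V4
  P2: V9 <- V7 <- V10 -> V1 -> V6 -> V4
  P3: V9 <- V7 <- V10 -> V4
  P4: V9 <- V7 -> V6 <- V1 <- V10 -> V4
  P5: V9 <- V7 -> V6 -> V4
  P6: V9 <- V7 -> V4
The empty set is not sufficient: P1 (V9 <- V2 -> V4) has no collider blocking it and no conditioned non-collider, so it is open.
Try {V2, V7}:
  P1: blocked at fork node V2 ∈ conditioning set.
  P2: blocked at chain node V7 ∈ conditioning set.
  P3: blocked at chain node V7 ∈ conditioning set.
  P4: blocked at fork node V7 ∈ conditioning set.
  P5: blocked at fork node V7 ∈ conditioning set.
  P6: blocked at fork node V7 ∈ conditioning set.
{V2, V7} contains no descendant of V9 and blocks every backdoor path.
Every element of {V2, V7} is needed (dropping V2 leaves P1 open; dropping V7 leaves P2 open), so no proper subset is valid.
Among all size-2 subsets of the eligible variables, only {V2, V7} blocks every backdoor path, so it is the unique smallest valid adjustment set.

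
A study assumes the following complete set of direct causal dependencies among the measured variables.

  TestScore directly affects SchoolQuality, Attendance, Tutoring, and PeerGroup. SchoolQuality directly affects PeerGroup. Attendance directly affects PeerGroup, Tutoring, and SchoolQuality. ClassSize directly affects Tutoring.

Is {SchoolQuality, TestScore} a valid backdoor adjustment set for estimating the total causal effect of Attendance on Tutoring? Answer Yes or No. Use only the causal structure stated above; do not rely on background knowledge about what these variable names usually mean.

No

Backdoor paths from Attendance to Tutoring (paths whose first edge points into Attendance):
  P1: Attendance <- TestScore -> Tutoring
Condition 1 (no descendant of Attendance in the set): FAILS — SchoolQuality is a descendant of Attendance.
Condition 2 (every backdoor path blocked by {SchoolQuality, TestScore}):
  P1: blocked at fork node TestScore ∈ conditioning set.
{SchoolQuality, TestScore} does not satisfy the backdoor criterion.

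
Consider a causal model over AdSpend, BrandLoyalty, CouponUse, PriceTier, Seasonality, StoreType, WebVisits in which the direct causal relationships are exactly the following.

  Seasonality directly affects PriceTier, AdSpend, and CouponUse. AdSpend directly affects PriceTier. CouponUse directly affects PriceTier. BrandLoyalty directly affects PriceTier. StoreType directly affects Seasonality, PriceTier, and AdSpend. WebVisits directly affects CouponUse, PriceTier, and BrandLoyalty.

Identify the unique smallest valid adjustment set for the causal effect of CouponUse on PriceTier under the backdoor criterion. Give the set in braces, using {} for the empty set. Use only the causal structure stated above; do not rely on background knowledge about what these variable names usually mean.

Variables eligible for adjustment (non-descendants of CouponUse, excluding CouponUse and PriceTier): {AdSpend, BrandLoyalty, Seasonality, StoreType, WebVisits}.
Backdoor paths from CouponUse to PriceTier:
  P1: CouponUse <- WebVisits -> BrandLoyalty -> PriceTier
  P2: CouponUse <- WebVisits -> PriceTier
  P3: CouponUse <- Seasonality <- StoreType -> AdSpend -> PriceTier
  P4: CouponUse <- Seasonality <- StoreType -> PriceTier
  P5: CouponUse <- Seasonality -> AdSpend <- StoreType -> PriceTier
  P6: CouponUse <- Seasonality -> AdSpend -> PriceTier
  P7: CouponUse <- Seasonality -> PriceTier
The empty set is not sufficient: P1 (CouponUse <- WebVisits -> BrandLoyalty -> PriceTier) has no collider blocking it and no conditioned non-collider, so it is open.
Try {Seasonality, WebVisits}:
  P1: blocked at fork node WebVisits ∈ conditioning set.
  P2: blocked at fork node WebVisits ∈ conditioning set.
  P3: blocked at chain node Seasonality ∈ conditioning set.
  P4: blocked at chain node Seasonality ∈ conditioning set.
  P5: blocked at fork node Seasonality ∈ conditioning set.
  P6: blocked at fork node Seasonality ∈ conditioning set.
  P7: blocked at fork node Seasonality ∈ conditioning set.
{Seasonality, WebVisits} contains no descendant of CouponUse and blocks every backdoor path.
Every element of {Seasonality, WebVisits} is needed (dropping Seasonality leaves P3 open; dropping WebVisits leaves P1 open), so no proper subset is valid.
Among all size-2 subsets of the eligible variables, only {Seasonality, WebVisits} blocks every backdoor path, so it is the unique smallest valid adjustment set.

{Seasonality, WebVisits}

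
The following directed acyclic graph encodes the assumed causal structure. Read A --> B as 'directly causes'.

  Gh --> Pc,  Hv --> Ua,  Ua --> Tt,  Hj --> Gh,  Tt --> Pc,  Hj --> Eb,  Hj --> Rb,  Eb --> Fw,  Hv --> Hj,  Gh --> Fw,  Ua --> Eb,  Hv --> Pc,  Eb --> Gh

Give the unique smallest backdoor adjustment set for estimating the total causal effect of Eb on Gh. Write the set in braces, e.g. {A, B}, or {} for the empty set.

Variables eligible for adjustment (non-descendants of Eb, excluding Eb and Gh): {Hj, Hv, Rb, Tt, Ua}.
Backdoor paths from Eb to Gh:
  P1: Eb <- Ua <- Hv -> Hj -> Gh
  P2: Eb <- Ua <- Hv -> Pc <- Gh
  P3: Eb <- Ua -> Tt -> Pc <- Hv -> Hj -> Gh
  P4: Eb <- Ua -> Tt -> Pc <- Gh
  P5: Eb <- Hj <- Hv -> Ua -> Tt -> Pc <- Gh
  P6: Eb <- Hj <- Hv -> Pc <- Gh
  P7: Eb <- Hj -> Gh
The empty set is not sufficient: P1 (Eb <- Ua <- Hv -> Hj -> Gh) has no collider blocking it and no conditioned non-collider, so it is open.
Try {Hj}:
  P1: blocked at chain node Hj ∈ conditioning set.
  P2: blocked at collider Pc (neither it nor any descendant is in the conditioning set).
  P3: blocked at collider Pc (neither it nor any descendant is in the conditioning set).
  P4: blocked at collider Pc (neither it nor any descendant is in the conditioning set).
  P5: blocked at chain node Hj ∈ conditioning set.
  P6: blocked at chain node Hj ∈ conditioning set.
  P7: blocked at fork node Hj ∈ conditioning set.
{Hj} contains no descendant of Eb and blocks every backdoor path.
No other singleton works — e.g. {Hv} leaves P7 open — so {Hj} is the unique smallest valid adjustment set.

{Hj}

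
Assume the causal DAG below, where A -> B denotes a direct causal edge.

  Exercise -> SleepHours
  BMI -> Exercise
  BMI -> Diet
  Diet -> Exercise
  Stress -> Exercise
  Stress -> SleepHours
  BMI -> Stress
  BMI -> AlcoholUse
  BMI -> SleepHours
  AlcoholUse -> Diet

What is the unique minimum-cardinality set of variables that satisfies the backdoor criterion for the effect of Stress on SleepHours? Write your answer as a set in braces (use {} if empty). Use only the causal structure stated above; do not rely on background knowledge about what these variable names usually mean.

Variables eligible for adjustment (non-descendants of Stress, excluding Stress and SleepHours): {AlcoholUse, BMI, Diet}.
Backdoor paths from Stress to SleepHours:
  P1: Stress <- BMI -> AlcoholUse -> Diet -> Exercise -> SleepHours
  P2: Stress <- BMI -> Diet -> Exercise -> SleepHours
  P3: Stress <- BMI -> Exercise -> SleepHours
  P4: Stress <- BMI -> SleepHours
The empty set is not sufficient: P1 (Stress <- BMI -> AlcoholUse -> Diet -> Exercise -> SleepHours) has no collider blocking it and no conditioned non-collider, so it is open.
Try {BMI}:
  P1: blocked at fork node BMI ∈ conditioning set.
  P2: blocked at fork node BMI ∈ conditioning set.
  P3: blocked at fork node BMI ∈ conditioning set.
  P4: blocked at fork node BMI ∈ conditioning set.
{BMI} contains no descendant of Stress and blocks every backdoor path.
No other singleton works — e.g. {AlcoholUse} leaves P2 open — so {BMI} is the unique smallest valid adjustment set.

{BMI}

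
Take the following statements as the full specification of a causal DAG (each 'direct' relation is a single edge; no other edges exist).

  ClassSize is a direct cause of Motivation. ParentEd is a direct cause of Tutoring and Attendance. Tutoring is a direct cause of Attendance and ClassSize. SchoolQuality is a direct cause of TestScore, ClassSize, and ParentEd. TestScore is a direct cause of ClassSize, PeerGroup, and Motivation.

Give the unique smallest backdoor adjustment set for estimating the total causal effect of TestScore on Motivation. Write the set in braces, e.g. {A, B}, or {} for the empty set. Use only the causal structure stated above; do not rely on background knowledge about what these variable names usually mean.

{SchoolQuality}

Variables eligible for adjustment (non-descendants of TestScore, excluding TestScore and Motivation): {Attendance, ParentEd, SchoolQuality, Tutoring}.
Backdoor paths from TestScore to Motivation:
  P1: TestScore <- SchoolQuality -> ParentEd -> Tutoring -> ClassSize -> Motivation
  P2: TestScore <- SchoolQuality -> ParentEd -> Attendance <- Tutoring -> ClassSize -> Motivation
  P3: TestScore <- SchoolQuality -> ClassSize -> Motivation
The empty set is not sufficient: P1 (TestScore <- SchoolQuality -> ParentEd -> Tutoring -> ClassSize -> Motivation) has no collider blocking it and no conditioned non-collider, so it is open.
Try {SchoolQuality}:
  P1: blocked at fork node SchoolQuality ∈ conditioning set.
  P2: blocked at fork node SchoolQuality ∈ conditioning set.
  P3: blocked at fork node SchoolQuality ∈ conditioning set.
{SchoolQuality} contains no descendant of TestScore and blocks every backdoor path.
No other singleton works — e.g. {ParentEd} leaves P3 open — so {SchoolQuality} is the unique smallest valid adjustment set.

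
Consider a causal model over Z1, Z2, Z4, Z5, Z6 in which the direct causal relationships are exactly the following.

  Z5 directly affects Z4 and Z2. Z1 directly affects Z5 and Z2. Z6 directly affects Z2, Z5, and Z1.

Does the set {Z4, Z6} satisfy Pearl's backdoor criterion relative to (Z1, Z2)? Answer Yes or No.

No

Backdoor paths from Z1 to Z2 (paths whose first edge points into Z1):
  P1: Z1 <- Z6 -> Z5 -> Z2
  P2: Z1 <- Z6 -> Z2
Condition 1 (no descendant of Z1 in the set): FAILS — Z4 is a descendant of Z1.
Condition 2 (every backdoor path blocked by {Z4, Z6}):
  P1: blocked at fork node Z6 ∈ conditioning set.
  P2: blocked at fork node Z6 ∈ conditioning set.
{Z4, Z6} does not satisfy the backdoor criterion.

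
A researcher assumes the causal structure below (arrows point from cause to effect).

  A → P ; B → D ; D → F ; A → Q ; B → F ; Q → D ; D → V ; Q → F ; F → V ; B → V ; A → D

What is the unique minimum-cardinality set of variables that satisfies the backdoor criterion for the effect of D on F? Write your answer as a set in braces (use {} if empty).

Variables eligible for adjustment (non-descendants of D, excluding D and F): {A, B, P, Q}.
Backdoor paths from D to F:
  P1: D <- B -> F
  P2: D <- B -> V <- F
  P3: D <- A -> Q -> F
  P4: D <- Q -> F
The empty set is not sufficient: P1 (D <- B -> F) has no collider blocking it and no conditioned non-collider, so it is open.
Try {B, Q}:
  P1: blocked at fork node B ∈ conditioning set.
  P2: blocked at fork node B ∈ conditioning set.
  P3: blocked at chain node Q ∈ conditioning set.
  P4: blocked at fork node Q ∈ conditioning set.
{B, Q} contains no descendant of D and blocks every backdoor path.
Every element of {B, Q} is needed (dropping B leaves P1 open; dropping Q leaves P3 open), so no proper subset is valid.
Among all size-2 subsets of the eligible variables, only {B, Q} blocks every backdoor path, so it is the unique smallest valid adjustment set.

{B, Q}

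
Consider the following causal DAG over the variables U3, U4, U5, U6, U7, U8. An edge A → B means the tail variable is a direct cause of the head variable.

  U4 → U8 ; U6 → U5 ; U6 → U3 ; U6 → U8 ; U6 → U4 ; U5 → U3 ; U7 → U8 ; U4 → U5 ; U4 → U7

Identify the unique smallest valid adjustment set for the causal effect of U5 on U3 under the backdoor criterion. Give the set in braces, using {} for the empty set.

Variables eligible for adjustment (non-descendants of U5, excluding U5 and U3): {U4, U6, U7, U8}.
Backdoor paths from U5 to U3:
  P1: U5 <- U6 -> U3
  P2: U5 <- U4 <- U6 -> U3
  P3: U5 <- U4 -> U7 -> U8 <- U6 -> U3
  P4: U5 <- U4 -> U8 <- U6 -> U3
The empty set is not sufficient: P1 (U5 <- U6 -> U3) has no collider blocking it and no conditioned non-collider, so it is open.
Try {U6}:
  P1: blocked at fork node U6 ∈ conditioning set.
  P2: blocked at fork node U6 ∈ conditioning set.
  P3: blocked at collider U8 (neither it nor any descendant is in the conditioning set).
  P4: blocked at collider U8 (neither it nor any descendant is in the conditioning set).
{U6} contains no descendant of U5 and blocks every backdoor path.
No other singleton works — e.g. {U4} leaves P1 open — so {U6} is the unique smallest valid adjustment set.

{U6}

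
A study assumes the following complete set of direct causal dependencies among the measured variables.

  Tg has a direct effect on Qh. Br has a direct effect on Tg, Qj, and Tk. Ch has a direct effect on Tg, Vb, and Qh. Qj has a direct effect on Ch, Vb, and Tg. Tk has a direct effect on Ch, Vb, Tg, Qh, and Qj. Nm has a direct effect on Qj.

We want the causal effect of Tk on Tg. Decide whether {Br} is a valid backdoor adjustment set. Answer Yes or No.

Backdoor paths from Tk to Tg (paths whose first edge points into Tk):
  P1: Tk <- Br -> Qj -> Ch -> Tg
  P2: Tk <- Br -> Qj -> Ch -> Qh <- Tg
  P3: Tk <- Br -> Qj -> Tg
  P4: Tk <- Br -> Qj -> Vb <- Ch -> Tg
  P5: Tk <- Br -> Qj -> Vb <- Ch -> Qh <- Tg
  P6: Tk <- Br -> Tg
Condition 1 (no descendant of Tk in the set): holds — descendants of Tk are {Ch, Qh, Qj, Tg, Vb}; none are in {Br}.
Condition 2 (every backdoor path blocked by {Br}):
  P1: blocked at fork node Br ∈ conditioning set.
  P2: blocked at fork node Br ∈ conditioning set.
  P3: blocked at fork node Br ∈ conditioning set.
  P4: blocked at fork node Br ∈ conditioning set.
  P5: blocked at fork node Br ∈ conditioning set.
  P6: blocked at fork node Br ∈ conditioning set.
{Br} satisfies the backdoor criterion.

Yes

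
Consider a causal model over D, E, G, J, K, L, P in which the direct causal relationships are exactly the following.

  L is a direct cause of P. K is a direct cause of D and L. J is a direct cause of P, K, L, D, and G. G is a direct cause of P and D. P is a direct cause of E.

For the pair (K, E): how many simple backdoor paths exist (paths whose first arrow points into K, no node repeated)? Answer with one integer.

4

A backdoor path from K to E is any simple undirected path whose first edge points into K (i.e. leaves K via a parent).
Parents of K: {J}.
Enumerating:
  P1: K <- J -> G -> P -> E
  P2: K <- J -> L -> P -> E
  P3: K <- J -> P -> E
  P4: K <- J -> D <- G -> P -> E
That exhausts the simple backdoor paths. Count: 4.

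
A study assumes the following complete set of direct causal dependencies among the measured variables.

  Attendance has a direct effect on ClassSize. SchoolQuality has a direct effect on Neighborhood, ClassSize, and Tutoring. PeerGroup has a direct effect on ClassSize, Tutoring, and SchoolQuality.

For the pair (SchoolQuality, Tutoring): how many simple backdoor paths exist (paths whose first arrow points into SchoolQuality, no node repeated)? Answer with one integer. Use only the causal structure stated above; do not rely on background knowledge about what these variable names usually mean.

A backdoor path from SchoolQuality to Tutoring is any simple undirected path whose first edge points into SchoolQuality (i.e. leaves SchoolQuality via a parent).
Parents of SchoolQuality: {PeerGroup}.
Enumerating:
  P1: SchoolQuality <- PeerGroup -> Tutoring
That exhausts the simple backdoor paths. Count: 1.

1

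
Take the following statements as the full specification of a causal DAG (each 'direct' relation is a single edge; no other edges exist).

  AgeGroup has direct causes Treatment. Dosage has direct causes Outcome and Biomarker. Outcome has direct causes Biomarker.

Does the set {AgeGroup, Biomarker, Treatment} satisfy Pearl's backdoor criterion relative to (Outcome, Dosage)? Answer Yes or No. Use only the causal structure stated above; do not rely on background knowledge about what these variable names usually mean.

Yes

Backdoor paths from Outcome to Dosage (paths whose first edge points into Outcome):
  P1: Outcome <- Biomarker -> Dosage
Condition 1 (no descendant of Outcome in the set): holds — descendants of Outcome are {Dosage}; none are in {AgeGroup, Biomarker, Treatment}.
Condition 2 (every backdoor path blocked by {AgeGroup, Biomarker, Treatment}):
  P1: blocked at fork node Biomarker ∈ conditioning set.
{AgeGroup, Biomarker, Treatment} satisfies the backdoor criterion.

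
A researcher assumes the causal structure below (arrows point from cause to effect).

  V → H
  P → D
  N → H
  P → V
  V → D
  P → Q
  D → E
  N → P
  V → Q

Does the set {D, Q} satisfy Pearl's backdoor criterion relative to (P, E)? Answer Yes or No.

No

Backdoor paths from P to E (paths whose first edge points into P):
  P1: P <- N -> H <- V -> D -> E
Condition 1 (no descendant of P in the set): FAILS — D and Q are descendants of P.
Condition 2 (every backdoor path blocked by {D, Q}):
  P1: blocked at collider H (neither it nor any descendant is in the conditioning set).
{D, Q} does not satisfy the backdoor criterion.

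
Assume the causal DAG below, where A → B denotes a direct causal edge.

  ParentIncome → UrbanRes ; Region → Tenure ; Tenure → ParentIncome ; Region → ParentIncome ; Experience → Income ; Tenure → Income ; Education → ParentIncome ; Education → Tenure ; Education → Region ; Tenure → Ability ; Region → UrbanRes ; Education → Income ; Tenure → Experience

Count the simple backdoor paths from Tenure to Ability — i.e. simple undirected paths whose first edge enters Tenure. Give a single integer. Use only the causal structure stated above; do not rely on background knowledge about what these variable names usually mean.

A backdoor path from Tenure to Ability is any simple undirected path whose first edge points into Tenure (i.e. leaves Tenure via a parent).
Parents of Tenure: {Education, Region}.
No simple path from any parent of Tenure reaches Ability without revisiting Tenure, so there are no backdoor paths.

0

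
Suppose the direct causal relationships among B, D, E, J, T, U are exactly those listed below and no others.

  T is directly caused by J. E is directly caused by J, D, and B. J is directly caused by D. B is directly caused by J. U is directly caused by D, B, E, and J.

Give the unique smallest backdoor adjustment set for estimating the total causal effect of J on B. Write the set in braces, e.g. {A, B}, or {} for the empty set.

{}

Variables eligible for adjustment (non-descendants of J, excluding J and B): {D}.
Backdoor paths from J to B:
  P1: J <- D -> E <- B
  P2: J <- D -> E -> U <- B
  P3: J <- D -> U <- B
  P4: J <- D -> U <- E <- B
Each backdoor path contains an unconditioned collider, so every path is already blocked with the empty conditioning set:
  P1: blocked at collider E (neither it nor any descendant is in the conditioning set).
  P2: blocked at collider U (neither it nor any descendant is in the conditioning set).
  P3: blocked at collider U (neither it nor any descendant is in the conditioning set).
  P4: blocked at collider U (neither it nor any descendant is in the conditioning set).
The empty set is therefore the unique smallest valid set.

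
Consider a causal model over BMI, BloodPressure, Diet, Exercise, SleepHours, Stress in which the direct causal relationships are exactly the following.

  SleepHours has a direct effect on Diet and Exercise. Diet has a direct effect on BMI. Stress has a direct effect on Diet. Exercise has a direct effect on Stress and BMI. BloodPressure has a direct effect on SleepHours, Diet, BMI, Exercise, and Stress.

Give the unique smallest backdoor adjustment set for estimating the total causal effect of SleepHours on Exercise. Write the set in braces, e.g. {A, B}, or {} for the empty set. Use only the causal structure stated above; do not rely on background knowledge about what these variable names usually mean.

{BloodPressure}

Variables eligible for adjustment (non-descendants of SleepHours, excluding SleepHours and Exercise): {BloodPressure}.
Backdoor paths from SleepHours to Exercise:
  P1: SleepHours <- BloodPressure -> Exercise
  P2: SleepHours <- BloodPressure -> Stress <- Exercise
  P3: SleepHours <- BloodPressure -> Stress -> Diet -> BMI <- Exercise
  P4: SleepHours <- BloodPressure -> Diet <- Stress <- Exercise
  P5: SleepHours <- BloodPressure -> Diet -> BMI <- Exercise
  P6: SleepHours <- BloodPressure -> BMI <- Exercise
  P7: SleepHours <- BloodPressure -> BMI <- Diet <- Stress <- Exercise
The empty set is not sufficient: P1 (SleepHours <- BloodPressure -> Exercise) has no collider blocking it and no conditioned non-collider, so it is open.
Try {BloodPressure}:
  P1: blocked at fork node BloodPressure ∈ conditioning set.
  P2: blocked at fork node BloodPressure ∈ conditioning set.
  P3: blocked at fork node BloodPressure ∈ conditioning set.
  P4: blocked at fork node BloodPressure ∈ conditioning set.
  P5: blocked at fork node BloodPressure ∈ conditioning set.
  P6: blocked at fork node BloodPressure ∈ conditioning set.
  P7: blocked at fork node BloodPressure ∈ conditioning set.
{BloodPressure} contains no descendant of SleepHours and blocks every backdoor path.
{BloodPressure} is the unique smallest valid adjustment set.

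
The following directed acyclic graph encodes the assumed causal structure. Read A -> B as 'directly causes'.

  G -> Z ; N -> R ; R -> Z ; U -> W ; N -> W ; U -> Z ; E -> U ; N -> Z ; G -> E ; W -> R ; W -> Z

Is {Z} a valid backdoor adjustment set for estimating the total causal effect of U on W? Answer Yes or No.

No

Backdoor paths from U to W (paths whose first edge points into U):
  P1: U <- E <- G -> Z <- N -> W
  P2: U <- E <- G -> Z <- N -> R <- W
  P3: U <- E <- G -> Z <- W
  P4: U <- E <- G -> Z <- R <- N -> W
  P5: U <- E <- G -> Z <- R <- W
Condition 1 (no descendant of U in the set): FAILS — Z is a descendant of U.
Condition 2 (every backdoor path blocked by {Z}):
  P1: open — collider(s) Z are conditioned on (or have a conditioned descendant) and no non-collider on the path is in the set.
  P2: open — collider(s) Z, R are conditioned on (or have a conditioned descendant) and no non-collider on the path is in the set.
  P3: open — collider(s) Z are conditioned on (or have a conditioned descendant) and no non-collider on the path is in the set.
  P4: open — collider(s) Z are conditioned on (or have a conditioned descendant) and no non-collider on the path is in the set.
  P5: open — collider(s) Z are conditioned on (or have a conditioned descendant) and no non-collider on the path is in the set.
{Z} does not satisfy the backdoor criterion.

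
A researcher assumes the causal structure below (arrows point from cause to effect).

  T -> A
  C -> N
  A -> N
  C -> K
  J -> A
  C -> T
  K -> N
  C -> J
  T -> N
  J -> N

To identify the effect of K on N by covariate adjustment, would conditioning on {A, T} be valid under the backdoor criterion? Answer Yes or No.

No

Backdoor paths from K to N (paths whose first edge points into K):
  P1: K <- C -> J -> A <- T -> N
  P2: K <- C -> J -> A -> N
  P3: K <- C -> J -> N
  P4: K <- C -> T -> A <- J -> N
  P5: K <- C -> T -> A -> N
  P6: K <- C -> T -> N
  P7: K <- C -> N
Condition 1 (no descendant of K in the set): holds — descendants of K are {N}; none are in {A, T}.
Condition 2 (every backdoor path blocked by {A, T}):
  P1: blocked at fork node T ∈ conditioning set.
  P2: blocked at chain node A ∈ conditioning set.
  P3: open — no interior node is in the conditioning set.
  P4: blocked at chain node T ∈ conditioning set.
  P5: blocked at chain node T ∈ conditioning set.
  P6: blocked at chain node T ∈ conditioning set.
  P7: open — no interior node is in the conditioning set.
{A, T} does not satisfy the backdoor criterion.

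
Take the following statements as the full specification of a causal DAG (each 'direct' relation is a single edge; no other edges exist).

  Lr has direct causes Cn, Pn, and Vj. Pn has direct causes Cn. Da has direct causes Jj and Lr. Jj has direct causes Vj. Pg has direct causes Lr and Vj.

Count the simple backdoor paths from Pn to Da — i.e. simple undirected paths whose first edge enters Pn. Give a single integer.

3

A backdoor path from Pn to Da is any simple undirected path whose first edge points into Pn (i.e. leaves Pn via a parent).
Parents of Pn: {Cn}.
Enumerating:
  P1: Pn <- Cn -> Lr <- Vj -> Jj -> Da
  P2: Pn <- Cn -> Lr -> Pg <- Vj -> Jj -> Da
  P3: Pn <- Cn -> Lr -> Da
That exhausts the simple backdoor paths. Count: 3.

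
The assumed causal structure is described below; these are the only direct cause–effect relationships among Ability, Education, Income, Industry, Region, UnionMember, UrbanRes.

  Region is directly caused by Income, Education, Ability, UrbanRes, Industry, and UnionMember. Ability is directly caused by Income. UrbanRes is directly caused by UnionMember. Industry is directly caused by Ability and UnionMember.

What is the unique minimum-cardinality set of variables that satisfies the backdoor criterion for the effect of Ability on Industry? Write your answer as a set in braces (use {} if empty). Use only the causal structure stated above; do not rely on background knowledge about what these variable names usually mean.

Variables eligible for adjustment (non-descendants of Ability, excluding Ability and Industry): {Education, Income, UnionMember, UrbanRes}.
Backdoor paths from Ability to Industry:
  P1: Ability <- Income -> Region <- UnionMember -> Industry
  P2: Ability <- Income -> Region <- UrbanRes <- UnionMember -> Industry
  P3: Ability <- Income -> Region <- Industry
Each backdoor path contains an unconditioned collider, so every path is already blocked with the empty conditioning set:
  P1: blocked at collider Region (neither it nor any descendant is in the conditioning set).
  P2: blocked at collider Region (neither it nor any descendant is in the conditioning set).
  P3: blocked at collider Region (neither it nor any descendant is in the conditioning set).
The empty set is therefore the unique smallest valid set.

{}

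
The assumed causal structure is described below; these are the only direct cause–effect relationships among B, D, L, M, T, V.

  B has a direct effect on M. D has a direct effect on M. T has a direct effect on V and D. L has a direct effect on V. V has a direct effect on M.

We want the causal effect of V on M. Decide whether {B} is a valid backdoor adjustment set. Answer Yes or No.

Backdoor paths from V to M (paths whose first edge points into V):
  P1: V <- T -> D -> M
Condition 1 (no descendant of V in the set): holds — descendants of V are {M}; none are in {B}.
Condition 2 (every backdoor path blocked by {B}):
  P1: open — no interior node is in the conditioning set.
{B} does not satisfy the backdoor criterion.

No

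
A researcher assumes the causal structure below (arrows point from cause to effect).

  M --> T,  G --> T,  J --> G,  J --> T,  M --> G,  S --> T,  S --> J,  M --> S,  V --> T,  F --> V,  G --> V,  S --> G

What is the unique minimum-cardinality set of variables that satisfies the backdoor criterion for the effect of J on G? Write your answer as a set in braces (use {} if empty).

{S}

Variables eligible for adjustment (non-descendants of J, excluding J and G): {F, M, S}.
Backdoor paths from J to G:
  P1: J <- S <- M -> G
  P2: J <- S <- M -> T <- G
  P3: J <- S <- M -> T <- V <- G
  P4: J <- S -> G
  P5: J <- S -> T <- M -> G
  P6: J <- S -> T <- G
  P7: J <- S -> T <- V <- G
The empty set is not sufficient: P1 (J <- S <- M -> G) has no collider blocking it and no conditioned non-collider, so it is open.
Try {S}:
  P1: blocked at chain node S ∈ conditioning set.
  P2: blocked at chain node S ∈ conditioning set.
  P3: blocked at chain node S ∈ conditioning set.
  P4: blocked at fork node S ∈ conditioning set.
  P5: blocked at fork node S ∈ conditioning set.
  P6: blocked at fork node S ∈ conditioning set.
  P7: blocked at fork node S ∈ conditioning set.
{S} contains no descendant of J and blocks every backdoor path.
No other singleton works — e.g. {M} leaves P4 open — so {S} is the unique smallest valid adjustment set.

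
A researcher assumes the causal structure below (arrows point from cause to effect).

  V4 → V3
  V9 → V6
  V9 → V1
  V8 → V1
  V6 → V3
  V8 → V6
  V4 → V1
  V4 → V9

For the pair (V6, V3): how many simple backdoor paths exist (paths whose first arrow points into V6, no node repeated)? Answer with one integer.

A backdoor path from V6 to V3 is any simple undirected path whose first edge points into V6 (i.e. leaves V6 via a parent).
Parents of V6: {V8, V9}.
Enumerating:
  P1: V6 <- V8 -> V1 <- V4 -> V3
  P2: V6 <- V8 -> V1 <- V9 <- V4 -> V3
  P3: V6 <- V9 <- V4 -> V3
  P4: V6 <- V9 -> V1 <- V4 -> V3
That exhausts the simple backdoor paths. Count: 4.

4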